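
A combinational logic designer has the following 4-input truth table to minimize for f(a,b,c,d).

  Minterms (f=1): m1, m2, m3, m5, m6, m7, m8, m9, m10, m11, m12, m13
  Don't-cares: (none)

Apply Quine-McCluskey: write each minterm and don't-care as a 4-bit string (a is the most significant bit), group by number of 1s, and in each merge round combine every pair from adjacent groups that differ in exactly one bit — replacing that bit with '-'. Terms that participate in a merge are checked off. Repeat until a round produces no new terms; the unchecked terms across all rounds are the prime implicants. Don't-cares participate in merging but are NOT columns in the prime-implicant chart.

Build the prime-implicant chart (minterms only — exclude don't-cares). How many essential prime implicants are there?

Round 0: 0001✓ 0010✓ 0011✓ 0101✓ 0110✓ 0111✓ 1000✓ 1001✓ 1010✓ 1011✓ 1100✓ 1101✓
Round 1: -001✓ -010✓ -011✓ -101✓ 0-01✓ 0-10✓ 0-11✓ 00-1✓ 001-✓ 01-1✓ 011-✓ 1-00✓ 1-01✓ 10-0✓ 10-1✓ 100-✓ 101-✓ 110-✓
Round 2: --01 -0-1 -01- 0--1 0-1- 1-0- 10--
PIs = {--01, -0-1, -01-, 0--1, 0-1-, 1-0-, 10--}
Coverage chart:
  m1: --01,-0-1,0--1
  m2: -01-,0-1-
  m3: -0-1,-01-,0--1,0-1-
  m5: --01,0--1
  m6: 0-1- ←essential
  m7: 0--1,0-1-
  m8: 1-0-,10--
  m9: --01,-0-1,1-0-,10--
  m10: -01-,10--
  m11: -0-1,-01-,10--
  m12: 1-0- ←essential
  m13: --01,1-0-
Essential: 0-1-, 1-0-

2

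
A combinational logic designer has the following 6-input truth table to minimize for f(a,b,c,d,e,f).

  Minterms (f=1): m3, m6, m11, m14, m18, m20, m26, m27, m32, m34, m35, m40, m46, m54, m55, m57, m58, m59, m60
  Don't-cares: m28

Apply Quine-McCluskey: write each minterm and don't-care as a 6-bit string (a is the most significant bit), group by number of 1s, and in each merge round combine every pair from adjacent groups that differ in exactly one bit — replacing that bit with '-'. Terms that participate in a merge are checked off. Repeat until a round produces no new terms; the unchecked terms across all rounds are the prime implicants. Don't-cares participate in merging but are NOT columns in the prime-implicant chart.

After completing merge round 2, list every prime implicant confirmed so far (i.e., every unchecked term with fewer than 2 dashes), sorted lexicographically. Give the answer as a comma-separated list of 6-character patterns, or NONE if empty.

[col 0] 000011*, 000110*, 001011*, 001110*, 010010*, 010100*, 011010*, 011011*, 011100*, 100000*, 100010*, 100011*, 101000*, 101110*, 110110*, 110111*, 111001*, 111010*, 111011*, 111100*
[col 1] -00011, -01110, -11010*, -11011*, -11100, 0-1011, 00-011, 00-110, 01-010, 01-100, 01101-*, 10-000, 1000-0, 10001-, 11011-, 1110-1, 11101-*
[col 2] -1101-
Prime implicants: -00011, -01110, -1101-, -11100, 0-1011, 00-011, 00-110, 01-010, 01-100, 10-000, 1000-0, 10001-, 11011-, 1110-1

-00011, -01110, -11100, 0-1011, 00-011, 00-110, 01-010, 01-100, 10-000, 1000-0, 10001-, 11011-, 1110-1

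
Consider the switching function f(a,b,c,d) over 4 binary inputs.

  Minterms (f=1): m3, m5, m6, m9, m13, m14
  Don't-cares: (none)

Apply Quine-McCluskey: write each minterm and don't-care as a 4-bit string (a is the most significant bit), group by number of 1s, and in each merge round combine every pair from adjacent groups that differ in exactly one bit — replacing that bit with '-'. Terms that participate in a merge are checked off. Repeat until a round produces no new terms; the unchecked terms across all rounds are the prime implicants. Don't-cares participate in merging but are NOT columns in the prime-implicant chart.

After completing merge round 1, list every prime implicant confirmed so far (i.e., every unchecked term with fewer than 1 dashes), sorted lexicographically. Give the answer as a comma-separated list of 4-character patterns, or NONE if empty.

Round 0: 0011 0101✓ 0110✓ 1001✓ 1101✓ 1110✓
Round 1: -101 -110 1-01
PIs = {-101, -110, 0011, 1-01}

0011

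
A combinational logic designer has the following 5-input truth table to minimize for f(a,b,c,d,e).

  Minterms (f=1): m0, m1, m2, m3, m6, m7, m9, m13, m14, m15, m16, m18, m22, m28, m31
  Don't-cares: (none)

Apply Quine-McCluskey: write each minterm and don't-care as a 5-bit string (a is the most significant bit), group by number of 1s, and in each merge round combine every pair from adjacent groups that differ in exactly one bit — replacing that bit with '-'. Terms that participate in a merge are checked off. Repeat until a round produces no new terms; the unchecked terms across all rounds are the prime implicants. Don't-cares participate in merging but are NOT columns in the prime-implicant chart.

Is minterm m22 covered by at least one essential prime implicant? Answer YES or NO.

size-2^0 implicants → 00000(✓)  00001(✓)  00010(✓)  00011(✓)  00110(✓)  00111(✓)  01001(✓)  01101(✓)  01110(✓)  01111(✓)  10000(✓)  10010(✓)  10110(✓)  11100  11111(✓)
size-2^1 implicants → -0000(✓)  -0010(✓)  -0110(✓)  -1111  0-001  0-110(✓)  0-111(✓)  00-10(✓)  00-11(✓)  000-0(✓)  000-1(✓)  0000-(✓)  0001-(✓)  0011-(✓)  01-01  011-1  0111-(✓)  10-10(✓)  100-0(✓)
size-2^2 implicants → -0-10  -00-0  0-11-  00-1-  000--
Unchecked terms (primes): -0-10, -00-0, -1111, 0-001, 0-11-, 00-1-, 000--, 01-01, 011-1, 11100
Minterm coverage:
  m0 ⊆ -00-0,000--
  m1 ⊆ 0-001,000--
  m2 ⊆ -0-10,-00-0,00-1-,000--
  m3 ⊆ 00-1-,000--
  m6 ⊆ -0-10,0-11-,00-1-
  m7 ⊆ 0-11-,00-1-
  m9 ⊆ 0-001,01-01
  m13 ⊆ 01-01,011-1
  m14 ⊆ 0-11- [E]
  m15 ⊆ -1111,0-11-,011-1
  m16 ⊆ -00-0 [E]
  m18 ⊆ -0-10,-00-0
  m22 ⊆ -0-10 [E]
  m28 ⊆ 11100 [E]
  m31 ⊆ -1111 [E]
E = {-0-10, -00-0, -1111, 0-11-, 11100}

YES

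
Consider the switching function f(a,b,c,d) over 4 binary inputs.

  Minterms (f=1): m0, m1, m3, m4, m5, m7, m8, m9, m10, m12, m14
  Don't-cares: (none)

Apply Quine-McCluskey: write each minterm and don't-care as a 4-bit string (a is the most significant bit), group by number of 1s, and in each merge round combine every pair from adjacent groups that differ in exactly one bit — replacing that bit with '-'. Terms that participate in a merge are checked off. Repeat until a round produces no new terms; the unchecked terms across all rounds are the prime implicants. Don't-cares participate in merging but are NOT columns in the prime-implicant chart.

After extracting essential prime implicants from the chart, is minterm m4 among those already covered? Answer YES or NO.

[col 0] 0000*, 0001*, 0011*, 0100*, 0101*, 0111*, 1000*, 1001*, 1010*, 1100*, 1110*
[col 1] -000*, -001*, -100*, 0-00*, 0-01*, 0-11*, 00-1*, 000-*, 01-1*, 010-*, 1-00*, 1-10*, 10-0*, 100-*, 11-0*
[col 2] --00, -00-, 0--1, 0-0-, 1--0
Prime implicants: --00, -00-, 0--1, 0-0-, 1--0
PI chart (minterm → PIs covering it):
  0 | --00,-00-,0-0-
  1 | -00-,0--1,0-0-
  3 | 0--1  (sole → essential)
  4 | --00,0-0-
  5 | 0--1,0-0-
  7 | 0--1  (sole → essential)
  8 | --00,-00-,1--0
  9 | -00-  (sole → essential)
  10 | 1--0  (sole → essential)
  12 | --00,1--0
  14 | 1--0  (sole → essential)
Essential prime implicants: -00-, 0--1, 1--0

NO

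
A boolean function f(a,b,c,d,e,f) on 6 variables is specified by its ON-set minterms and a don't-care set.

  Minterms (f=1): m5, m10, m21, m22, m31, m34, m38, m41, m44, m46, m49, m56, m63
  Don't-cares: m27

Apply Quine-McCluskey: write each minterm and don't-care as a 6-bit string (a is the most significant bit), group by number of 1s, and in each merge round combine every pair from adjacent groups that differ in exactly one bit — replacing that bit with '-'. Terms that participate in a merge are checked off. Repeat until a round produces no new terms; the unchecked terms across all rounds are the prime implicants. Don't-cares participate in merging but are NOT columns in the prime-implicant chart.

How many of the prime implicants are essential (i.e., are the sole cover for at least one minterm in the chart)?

9

Round 0: 000101✓ 001010 010101✓ 010110 011011✓ 011111✓ 100010✓ 100110✓ 101001 101100✓ 101110✓ 110001 111000 111111✓
Round 1: -11111 0-0101 011-11 10-110 100-10 1011-0
PIs = {-11111, 0-0101, 001010, 010110, 011-11, 10-110, 100-10, 101001, 1011-0, 110001, 111000}
Coverage chart:
  m5: 0-0101 ←essential
  m10: 001010 ←essential
  m21: 0-0101 ←essential
  m22: 010110 ←essential
  m31: -11111,011-11
  m34: 100-10 ←essential
  m38: 10-110,100-10
  m41: 101001 ←essential
  m44: 1011-0 ←essential
  m46: 10-110,1011-0
  m49: 110001 ←essential
  m56: 111000 ←essential
  m63: -11111 ←essential
Essential: -11111, 0-0101, 001010, 010110, 100-10, 101001, 1011-0, 110001, 111000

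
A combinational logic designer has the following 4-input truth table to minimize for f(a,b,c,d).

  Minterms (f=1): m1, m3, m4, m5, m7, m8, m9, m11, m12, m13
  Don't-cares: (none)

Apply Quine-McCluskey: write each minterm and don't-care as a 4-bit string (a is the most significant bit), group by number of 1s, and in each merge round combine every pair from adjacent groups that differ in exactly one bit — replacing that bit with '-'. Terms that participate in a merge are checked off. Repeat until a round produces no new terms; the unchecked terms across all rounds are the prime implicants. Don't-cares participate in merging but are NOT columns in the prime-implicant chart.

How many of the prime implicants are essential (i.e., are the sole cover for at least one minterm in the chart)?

Round 0: 0001✓ 0011✓ 0100✓ 0101✓ 0111✓ 1000✓ 1001✓ 1011✓ 1100✓ 1101✓
Round 1: -001✓ -011✓ -100✓ -101✓ 0-01✓ 0-11✓ 00-1✓ 01-1✓ 010-✓ 1-00✓ 1-01✓ 10-1✓ 100-✓ 110-✓
Round 2: --01 -0-1 -10- 0--1 1-0-
PIs = {--01, -0-1, -10-, 0--1, 1-0-}
Coverage chart:
  m1: --01,-0-1,0--1
  m3: -0-1,0--1
  m4: -10- ←essential
  m5: --01,-10-,0--1
  m7: 0--1 ←essential
  m8: 1-0- ←essential
  m9: --01,-0-1,1-0-
  m11: -0-1 ←essential
  m12: -10-,1-0-
  m13: --01,-10-,1-0-
Essential: -0-1, -10-, 0--1, 1-0-

4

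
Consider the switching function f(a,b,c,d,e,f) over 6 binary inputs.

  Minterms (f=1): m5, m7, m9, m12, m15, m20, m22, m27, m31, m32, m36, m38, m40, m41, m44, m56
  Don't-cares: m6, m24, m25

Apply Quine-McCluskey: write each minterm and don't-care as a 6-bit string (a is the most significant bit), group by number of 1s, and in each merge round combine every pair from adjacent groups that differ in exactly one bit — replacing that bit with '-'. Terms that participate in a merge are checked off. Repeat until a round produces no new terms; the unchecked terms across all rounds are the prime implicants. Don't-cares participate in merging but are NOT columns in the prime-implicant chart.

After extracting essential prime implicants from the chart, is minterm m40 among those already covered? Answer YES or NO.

YES

[col 0] 000101*, 000110*, 000111*, 001001*, 001100*, 001111*, 010100*, 010110*, 011000*, 011001*, 011011*, 011111*, 100000*, 100100*, 100110*, 101000*, 101001*, 101100*, 111000*
[col 1] -00110, -01001, -01100, -11000, 0-0110, 0-1001, 0-1111, 00-111, 0001-1, 00011-, 0101-0, 011-11, 0110-1, 01100-, 1-1000, 10-000*, 10-100*, 100-00*, 1001-0, 101-00*, 10100-
[col 2] 10--00
Prime implicants: -00110, -01001, -01100, -11000, 0-0110, 0-1001, 0-1111, 00-111, 0001-1, 00011-, 0101-0, 011-11, 0110-1, 01100-, 1-1000, 10--00, 1001-0, 10100-
PI chart (minterm → PIs covering it):
  5 | 0001-1  (sole → essential)
  7 | 00-111,0001-1,00011-
  9 | -01001,0-1001
  12 | -01100  (sole → essential)
  15 | 0-1111,00-111
  20 | 0101-0  (sole → essential)
  22 | 0-0110,0101-0
  27 | 011-11,0110-1
  31 | 0-1111,011-11
  32 | 10--00  (sole → essential)
  36 | 10--00,1001-0
  38 | -00110,1001-0
  40 | 1-1000,10--00,10100-
  41 | -01001,10100-
  44 | -01100,10--00
  56 | -11000,1-1000
Essential prime implicants: -01100, 0001-1, 0101-0, 10--00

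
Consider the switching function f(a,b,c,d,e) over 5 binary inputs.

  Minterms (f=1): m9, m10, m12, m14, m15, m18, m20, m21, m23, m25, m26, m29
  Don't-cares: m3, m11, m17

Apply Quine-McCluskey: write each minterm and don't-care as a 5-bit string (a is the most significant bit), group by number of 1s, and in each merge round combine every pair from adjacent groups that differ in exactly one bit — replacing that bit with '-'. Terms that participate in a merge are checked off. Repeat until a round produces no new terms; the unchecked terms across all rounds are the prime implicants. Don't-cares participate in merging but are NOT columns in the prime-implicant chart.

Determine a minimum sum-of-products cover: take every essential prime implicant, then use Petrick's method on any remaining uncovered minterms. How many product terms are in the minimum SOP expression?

size-2^0 implicants → 00011(✓)  01001(✓)  01010(✓)  01011(✓)  01100(✓)  01110(✓)  01111(✓)  10001(✓)  10010(✓)  10100(✓)  10101(✓)  10111(✓)  11001(✓)  11010(✓)  11101(✓)
size-2^1 implicants → -1001  -1010  0-011  01-10(✓)  01-11(✓)  010-1  0101-(✓)  011-0  0111-(✓)  1-001(✓)  1-010  1-101(✓)  10-01(✓)  101-1  1010-  11-01(✓)
size-2^2 implicants → 01-1-  1--01
Unchecked terms (primes): -1001, -1010, 0-011, 01-1-, 010-1, 011-0, 1--01, 1-010, 101-1, 1010-
Minterm coverage:
  m9 ⊆ -1001,010-1
  m10 ⊆ -1010,01-1-
  m12 ⊆ 011-0 [E]
  m14 ⊆ 01-1-,011-0
  m15 ⊆ 01-1- [E]
  m18 ⊆ 1-010 [E]
  m20 ⊆ 1010- [E]
  m21 ⊆ 1--01,101-1,1010-
  m23 ⊆ 101-1 [E]
  m25 ⊆ -1001,1--01
  m26 ⊆ -1010,1-010
  m29 ⊆ 1--01 [E]
E = {01-1-, 011-0, 1--01, 1-010, 101-1, 1010-}
Petrick residual → -1001
Cover = bc'd'e + a'bd + a'bce' + ad'e + ac'de' + ab'ce + ab'cd'  |cover|=7

7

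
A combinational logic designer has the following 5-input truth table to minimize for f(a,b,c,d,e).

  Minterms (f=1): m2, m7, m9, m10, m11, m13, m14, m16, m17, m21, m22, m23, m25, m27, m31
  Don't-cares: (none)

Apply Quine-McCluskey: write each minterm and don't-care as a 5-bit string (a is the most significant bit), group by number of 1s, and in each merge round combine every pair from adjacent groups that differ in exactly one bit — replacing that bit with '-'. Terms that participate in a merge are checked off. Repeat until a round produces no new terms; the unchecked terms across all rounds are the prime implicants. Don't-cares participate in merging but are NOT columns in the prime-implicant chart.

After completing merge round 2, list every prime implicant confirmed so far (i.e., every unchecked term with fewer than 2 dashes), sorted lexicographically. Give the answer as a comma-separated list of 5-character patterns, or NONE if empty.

-0111, 0-010, 01-01, 01-10, 0101-, 1-001, 1-111, 10-01, 1000-, 101-1, 1011-, 11-11

[col 0] 00010*, 00111*, 01001*, 01010*, 01011*, 01101*, 01110*, 10000*, 10001*, 10101*, 10110*, 10111*, 11001*, 11011*, 11111*
[col 1] -0111, -1001*, -1011*, 0-010, 01-01, 01-10, 010-1*, 0101-, 1-001, 1-111, 10-01, 1000-, 101-1, 1011-, 11-11, 110-1*
[col 2] -10-1
Prime implicants: -0111, -10-1, 0-010, 01-01, 01-10, 0101-, 1-001, 1-111, 10-01, 1000-, 101-1, 1011-, 11-11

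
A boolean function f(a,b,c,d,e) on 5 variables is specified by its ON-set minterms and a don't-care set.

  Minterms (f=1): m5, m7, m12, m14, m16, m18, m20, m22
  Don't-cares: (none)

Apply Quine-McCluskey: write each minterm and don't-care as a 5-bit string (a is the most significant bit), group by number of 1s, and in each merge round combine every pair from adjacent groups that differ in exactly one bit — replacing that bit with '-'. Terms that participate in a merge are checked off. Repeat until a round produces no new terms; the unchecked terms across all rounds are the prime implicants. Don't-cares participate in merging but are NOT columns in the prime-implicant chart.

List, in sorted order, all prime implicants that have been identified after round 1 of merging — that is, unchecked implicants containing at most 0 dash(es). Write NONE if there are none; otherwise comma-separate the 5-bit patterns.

NONE

Round 0: 00101✓ 00111✓ 01100✓ 01110✓ 10000✓ 10010✓ 10100✓ 10110✓
Round 1: 001-1 011-0 10-00✓ 10-10✓ 100-0✓ 101-0✓
Round 2: 10--0
PIs = {001-1, 011-0, 10--0}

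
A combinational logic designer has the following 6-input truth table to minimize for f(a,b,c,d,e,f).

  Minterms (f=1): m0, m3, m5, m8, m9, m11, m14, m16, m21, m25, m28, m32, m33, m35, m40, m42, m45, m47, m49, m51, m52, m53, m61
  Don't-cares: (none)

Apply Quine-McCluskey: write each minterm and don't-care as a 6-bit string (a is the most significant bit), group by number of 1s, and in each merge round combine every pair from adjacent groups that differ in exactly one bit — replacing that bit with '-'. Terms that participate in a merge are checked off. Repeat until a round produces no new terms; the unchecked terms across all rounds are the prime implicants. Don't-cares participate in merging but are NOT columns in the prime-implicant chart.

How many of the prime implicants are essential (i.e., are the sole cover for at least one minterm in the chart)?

9

size-2^0 implicants → 000000(✓)  000011(✓)  000101(✓)  001000(✓)  001001(✓)  001011(✓)  001110  010000(✓)  010101(✓)  011001(✓)  011100  100000(✓)  100001(✓)  100011(✓)  101000(✓)  101010(✓)  101101(✓)  101111(✓)  110001(✓)  110011(✓)  110100(✓)  110101(✓)  111101(✓)
size-2^1 implicants → -00000(✓)  -00011  -01000(✓)  -10101  0-0000  0-0101  0-1001  00-000(✓)  00-011  0010-1  00100-  1-0001(✓)  1-0011(✓)  1-1101  10-000(✓)  1000-1(✓)  10000-  1010-0  1011-1  11-101  110-01  1100-1(✓)  11010-
size-2^2 implicants → -0-000  1-00-1
Unchecked terms (primes): -0-000, -00011, -10101, 0-0000, 0-0101, 0-1001, 00-011, 0010-1, 00100-, 001110, 011100, 1-00-1, 1-1101, 10000-, 1010-0, 1011-1, 11-101, 110-01, 11010-
Minterm coverage:
  m0 ⊆ -0-000,0-0000
  m3 ⊆ -00011,00-011
  m5 ⊆ 0-0101 [E]
  m8 ⊆ -0-000,00100-
  m9 ⊆ 0-1001,0010-1,00100-
  m11 ⊆ 00-011,0010-1
  m14 ⊆ 001110 [E]
  m16 ⊆ 0-0000 [E]
  m21 ⊆ -10101,0-0101
  m25 ⊆ 0-1001 [E]
  m28 ⊆ 011100 [E]
  m32 ⊆ -0-000,10000-
  m33 ⊆ 1-00-1,10000-
  m35 ⊆ -00011,1-00-1
  m40 ⊆ -0-000,1010-0
  m42 ⊆ 1010-0 [E]
  m45 ⊆ 1-1101,1011-1
  m47 ⊆ 1011-1 [E]
  m49 ⊆ 1-00-1,110-01
  m51 ⊆ 1-00-1 [E]
  m52 ⊆ 11010- [E]
  m53 ⊆ -10101,11-101,110-01,11010-
  m61 ⊆ 1-1101,11-101
E = {0-0000, 0-0101, 0-1001, 001110, 011100, 1-00-1, 1010-0, 1011-1, 11010-}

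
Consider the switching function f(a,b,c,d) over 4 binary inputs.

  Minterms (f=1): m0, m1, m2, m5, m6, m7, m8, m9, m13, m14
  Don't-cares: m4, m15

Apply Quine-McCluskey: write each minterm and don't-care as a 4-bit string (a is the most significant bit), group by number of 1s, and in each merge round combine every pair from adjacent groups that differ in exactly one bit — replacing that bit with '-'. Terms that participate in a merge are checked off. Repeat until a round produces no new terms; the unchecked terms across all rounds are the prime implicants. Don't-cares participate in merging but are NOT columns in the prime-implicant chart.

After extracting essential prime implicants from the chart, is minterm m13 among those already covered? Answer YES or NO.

NO

[col 0] 0000*, 0001*, 0010*, 0100*, 0101*, 0110*, 0111*, 1000*, 1001*, 1101*, 1110*, 1111*
[col 1] -000*, -001*, -101*, -110*, -111*, 0-00*, 0-01*, 0-10*, 00-0*, 000-*, 01-0*, 01-1*, 010-*, 011-*, 1-01*, 100-*, 11-1*, 111-*
[col 2] --01, -00-, -1-1, -11-, 0--0, 0-0-, 01--
Prime implicants: --01, -00-, -1-1, -11-, 0--0, 0-0-, 01--
PI chart (minterm → PIs covering it):
  0 | -00-,0--0,0-0-
  1 | --01,-00-,0-0-
  2 | 0--0  (sole → essential)
  5 | --01,-1-1,0-0-,01--
  6 | -11-,0--0,01--
  7 | -1-1,-11-,01--
  8 | -00-  (sole → essential)
  9 | --01,-00-
  13 | --01,-1-1
  14 | -11-  (sole → essential)
Essential prime implicants: -00-, -11-, 0--0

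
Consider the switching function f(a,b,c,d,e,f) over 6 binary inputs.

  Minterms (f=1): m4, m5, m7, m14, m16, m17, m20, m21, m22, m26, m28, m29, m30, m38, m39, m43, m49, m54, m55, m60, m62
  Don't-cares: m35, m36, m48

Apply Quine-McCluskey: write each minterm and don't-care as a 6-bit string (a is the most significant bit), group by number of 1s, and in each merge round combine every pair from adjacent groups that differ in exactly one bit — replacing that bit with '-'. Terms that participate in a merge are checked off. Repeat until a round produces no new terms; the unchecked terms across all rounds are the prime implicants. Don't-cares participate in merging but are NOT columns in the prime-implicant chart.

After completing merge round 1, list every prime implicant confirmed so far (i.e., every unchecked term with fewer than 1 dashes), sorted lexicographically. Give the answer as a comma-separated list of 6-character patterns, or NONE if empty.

NONE

[col 0] 000100*, 000101*, 000111*, 001110*, 010000*, 010001*, 010100*, 010101*, 010110*, 011010*, 011100*, 011101*, 011110*, 100011*, 100100*, 100110*, 100111*, 101011*, 110000*, 110001*, 110110*, 110111*, 111100*, 111110*
[col 1] -00100, -00111, -10000*, -10001*, -10110*, -11100*, -11110*, 0-0100*, 0-0101*, 0-1110, 0001-1, 00010-*, 01-100*, 01-101*, 01-110*, 010-00*, 010-01*, 01000-*, 0101-0*, 01010-*, 011-10, 0111-0*, 01110-*, 1-0110*, 1-0111*, 10-011, 100-11, 1001-0, 10011-*, 11-110*, 11000-*, 11011-*, 1111-0*
[col 2] -1-110, -1000-, -111-0, 0-010-, 01-1-0, 01-10-, 010-0-, 1-011-
Prime implicants: -00100, -00111, -1-110, -1000-, -111-0, 0-010-, 0-1110, 0001-1, 01-1-0, 01-10-, 010-0-, 011-10, 1-011-, 10-011, 100-11, 1001-0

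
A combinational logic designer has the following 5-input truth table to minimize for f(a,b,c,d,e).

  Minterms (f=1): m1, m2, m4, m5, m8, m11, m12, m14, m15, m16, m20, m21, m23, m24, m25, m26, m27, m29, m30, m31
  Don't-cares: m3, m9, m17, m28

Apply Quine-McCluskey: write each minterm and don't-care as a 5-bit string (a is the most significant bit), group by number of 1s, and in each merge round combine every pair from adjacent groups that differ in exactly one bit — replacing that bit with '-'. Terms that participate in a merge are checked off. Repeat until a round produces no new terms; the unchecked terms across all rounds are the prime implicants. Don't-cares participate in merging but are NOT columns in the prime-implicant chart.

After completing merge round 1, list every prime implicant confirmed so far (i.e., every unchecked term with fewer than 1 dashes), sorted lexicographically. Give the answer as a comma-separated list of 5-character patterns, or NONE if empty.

NONE

Round 0: 00001✓ 00010✓ 00011✓ 00100✓ 00101✓ 01000✓ 01001✓ 01011✓ 01100✓ 01110✓ 01111✓ 10000✓ 10001✓ 10100✓ 10101✓ 10111✓ 11000✓ 11001✓ 11010✓ 11011✓ 11100✓ 11101✓ 11110✓ 11111✓
Round 1: -0001✓ -0100✓ -0101✓ -1000✓ -1001✓ -1011✓ -1100✓ -1110✓ -1111✓ 0-001✓ 0-011✓ 0-100✓ 00-01✓ 000-1✓ 0001- 0010-✓ 01-00✓ 01-11✓ 010-1✓ 0100-✓ 011-0✓ 0111-✓ 1-000✓ 1-001✓ 1-100✓ 1-101✓ 1-111✓ 10-00✓ 10-01✓ 1000-✓ 101-1✓ 1010-✓ 11-00✓ 11-01✓ 11-10✓ 11-11✓ 110-0✓ 110-1✓ 1100-✓ 1101-✓ 111-0✓ 111-1✓ 1110-✓ 1111-✓
Round 2: --001 --100 -0-01 -010- -1-00 -1-11 -10-1 -100- -11-0 -111- 0-0-1 1--00✓ 1--01✓ 1-00-✓ 1-1-1 1-10-✓ 10-0-✓ 11--0✓ 11--1✓ 11-0-✓ 11-1-✓ 110--✓ 111--✓
Round 3: 1--0- 11---
PIs = {--001, --100, -0-01, -010-, -1-00, -1-11, -10-1, -100-, -11-0, -111-, 0-0-1, 0001-, 1--0-, 1-1-1, 11---}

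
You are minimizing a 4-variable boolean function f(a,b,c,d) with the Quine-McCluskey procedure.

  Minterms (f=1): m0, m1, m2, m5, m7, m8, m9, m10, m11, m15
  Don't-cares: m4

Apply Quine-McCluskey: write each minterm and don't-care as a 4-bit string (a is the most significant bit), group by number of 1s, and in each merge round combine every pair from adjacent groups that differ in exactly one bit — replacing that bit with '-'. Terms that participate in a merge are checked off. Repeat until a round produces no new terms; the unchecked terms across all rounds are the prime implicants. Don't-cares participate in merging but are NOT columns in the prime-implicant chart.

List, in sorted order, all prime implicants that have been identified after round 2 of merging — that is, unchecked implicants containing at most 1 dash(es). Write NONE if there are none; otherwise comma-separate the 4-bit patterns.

size-2^0 implicants → 0000(✓)  0001(✓)  0010(✓)  0100(✓)  0101(✓)  0111(✓)  1000(✓)  1001(✓)  1010(✓)  1011(✓)  1111(✓)
size-2^1 implicants → -000(✓)  -001(✓)  -010(✓)  -111  0-00(✓)  0-01(✓)  00-0(✓)  000-(✓)  01-1  010-(✓)  1-11  10-0(✓)  10-1(✓)  100-(✓)  101-(✓)
size-2^2 implicants → -0-0  -00-  0-0-  10--
Unchecked terms (primes): -0-0, -00-, -111, 0-0-, 01-1, 1-11, 10--

-111, 01-1, 1-11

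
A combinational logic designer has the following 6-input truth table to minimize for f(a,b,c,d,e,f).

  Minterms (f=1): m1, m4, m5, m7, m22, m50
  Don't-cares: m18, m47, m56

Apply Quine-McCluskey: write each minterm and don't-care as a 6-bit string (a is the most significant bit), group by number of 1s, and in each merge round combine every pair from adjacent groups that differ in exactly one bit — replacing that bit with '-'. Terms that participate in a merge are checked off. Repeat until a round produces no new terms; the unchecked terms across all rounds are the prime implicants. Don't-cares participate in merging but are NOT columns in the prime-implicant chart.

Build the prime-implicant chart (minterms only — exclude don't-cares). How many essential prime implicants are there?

5

size-2^0 implicants → 000001(✓)  000100(✓)  000101(✓)  000111(✓)  010010(✓)  010110(✓)  101111  110010(✓)  111000
size-2^1 implicants → -10010  000-01  0001-1  00010-  010-10
Unchecked terms (primes): -10010, 000-01, 0001-1, 00010-, 010-10, 101111, 111000
Minterm coverage:
  m1 ⊆ 000-01 [E]
  m4 ⊆ 00010- [E]
  m5 ⊆ 000-01,0001-1,00010-
  m7 ⊆ 0001-1 [E]
  m22 ⊆ 010-10 [E]
  m50 ⊆ -10010 [E]
E = {-10010, 000-01, 0001-1, 00010-, 010-10}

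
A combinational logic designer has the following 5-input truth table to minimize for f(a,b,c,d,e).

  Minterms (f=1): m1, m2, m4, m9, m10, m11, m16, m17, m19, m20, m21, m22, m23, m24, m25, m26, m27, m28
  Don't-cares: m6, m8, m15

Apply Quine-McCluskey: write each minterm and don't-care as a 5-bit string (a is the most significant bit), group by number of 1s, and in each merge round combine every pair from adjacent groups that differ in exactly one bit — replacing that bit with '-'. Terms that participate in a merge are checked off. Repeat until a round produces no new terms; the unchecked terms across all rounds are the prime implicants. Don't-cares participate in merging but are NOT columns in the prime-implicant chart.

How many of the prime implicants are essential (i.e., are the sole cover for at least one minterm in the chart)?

4

size-2^0 implicants → 00001(✓)  00010(✓)  00100(✓)  00110(✓)  01000(✓)  01001(✓)  01010(✓)  01011(✓)  01111(✓)  10000(✓)  10001(✓)  10011(✓)  10100(✓)  10101(✓)  10110(✓)  10111(✓)  11000(✓)  11001(✓)  11010(✓)  11011(✓)  11100(✓)
size-2^1 implicants → -0001(✓)  -0100(✓)  -0110(✓)  -1000(✓)  -1001(✓)  -1010(✓)  -1011(✓)  0-001(✓)  0-010  00-10  001-0(✓)  01-11  010-0(✓)  010-1(✓)  0100-(✓)  0101-(✓)  1-000(✓)  1-001(✓)  1-011(✓)  1-100(✓)  10-00(✓)  10-01(✓)  10-11(✓)  100-1(✓)  1000-(✓)  101-0(✓)  101-1(✓)  1010-(✓)  1011-(✓)  11-00(✓)  110-0(✓)  110-1(✓)  1100-(✓)  1101-(✓)
size-2^2 implicants → --001  -01-0  -10-0(✓)  -10-1(✓)  -100-(✓)  -101-(✓)  010--(✓)  1--00  1-0-1  1-00-  10--1  10-0-  101--  110--(✓)
size-2^3 implicants → -10--
Unchecked terms (primes): --001, -01-0, -10--, 0-010, 00-10, 01-11, 1--00, 1-0-1, 1-00-, 10--1, 10-0-, 101--
Minterm coverage:
  m1 ⊆ --001 [E]
  m2 ⊆ 0-010,00-10
  m4 ⊆ -01-0 [E]
  m9 ⊆ --001,-10--
  m10 ⊆ -10--,0-010
  m11 ⊆ -10--,01-11
  m16 ⊆ 1--00,1-00-,10-0-
  m17 ⊆ --001,1-0-1,1-00-,10--1,10-0-
  m19 ⊆ 1-0-1,10--1
  m20 ⊆ -01-0,1--00,10-0-,101--
  m21 ⊆ 10--1,10-0-,101--
  m22 ⊆ -01-0,101--
  m23 ⊆ 10--1,101--
  m24 ⊆ -10--,1--00,1-00-
  m25 ⊆ --001,-10--,1-0-1,1-00-
  m26 ⊆ -10-- [E]
  m27 ⊆ -10--,1-0-1
  m28 ⊆ 1--00 [E]
E = {--001, -01-0, -10--, 1--00}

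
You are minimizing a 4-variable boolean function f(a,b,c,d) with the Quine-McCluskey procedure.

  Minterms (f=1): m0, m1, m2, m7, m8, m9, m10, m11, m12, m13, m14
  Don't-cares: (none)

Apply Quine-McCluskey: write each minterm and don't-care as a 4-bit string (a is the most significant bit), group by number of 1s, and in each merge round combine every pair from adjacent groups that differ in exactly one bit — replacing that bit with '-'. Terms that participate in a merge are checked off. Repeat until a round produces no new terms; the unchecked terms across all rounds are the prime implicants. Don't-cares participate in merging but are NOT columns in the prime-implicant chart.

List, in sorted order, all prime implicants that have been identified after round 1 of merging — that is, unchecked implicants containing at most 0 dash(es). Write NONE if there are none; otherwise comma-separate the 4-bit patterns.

[col 0] 0000*, 0001*, 0010*, 0111, 1000*, 1001*, 1010*, 1011*, 1100*, 1101*, 1110*
[col 1] -000*, -001*, -010*, 00-0*, 000-*, 1-00*, 1-01*, 1-10*, 10-0*, 10-1*, 100-*, 101-*, 11-0*, 110-*
[col 2] -0-0, -00-, 1--0, 1-0-, 10--
Prime implicants: -0-0, -00-, 0111, 1--0, 1-0-, 10--

0111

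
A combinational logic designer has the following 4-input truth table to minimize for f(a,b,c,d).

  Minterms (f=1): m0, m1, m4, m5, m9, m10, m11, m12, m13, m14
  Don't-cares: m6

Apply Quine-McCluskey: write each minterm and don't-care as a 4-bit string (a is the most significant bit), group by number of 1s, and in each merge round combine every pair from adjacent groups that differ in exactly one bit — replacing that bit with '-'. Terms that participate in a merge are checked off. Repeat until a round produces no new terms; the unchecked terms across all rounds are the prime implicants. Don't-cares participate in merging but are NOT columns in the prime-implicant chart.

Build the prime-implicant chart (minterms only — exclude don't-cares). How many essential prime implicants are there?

size-2^0 implicants → 0000(✓)  0001(✓)  0100(✓)  0101(✓)  0110(✓)  1001(✓)  1010(✓)  1011(✓)  1100(✓)  1101(✓)  1110(✓)
size-2^1 implicants → -001(✓)  -100(✓)  -101(✓)  -110(✓)  0-00(✓)  0-01(✓)  000-(✓)  01-0(✓)  010-(✓)  1-01(✓)  1-10  10-1  101-  11-0(✓)  110-(✓)
size-2^2 implicants → --01  -1-0  -10-  0-0-
Unchecked terms (primes): --01, -1-0, -10-, 0-0-, 1-10, 10-1, 101-
Minterm coverage:
  m0 ⊆ 0-0- [E]
  m1 ⊆ --01,0-0-
  m4 ⊆ -1-0,-10-,0-0-
  m5 ⊆ --01,-10-,0-0-
  m9 ⊆ --01,10-1
  m10 ⊆ 1-10,101-
  m11 ⊆ 10-1,101-
  m12 ⊆ -1-0,-10-
  m13 ⊆ --01,-10-
  m14 ⊆ -1-0,1-10
E = {0-0-}

1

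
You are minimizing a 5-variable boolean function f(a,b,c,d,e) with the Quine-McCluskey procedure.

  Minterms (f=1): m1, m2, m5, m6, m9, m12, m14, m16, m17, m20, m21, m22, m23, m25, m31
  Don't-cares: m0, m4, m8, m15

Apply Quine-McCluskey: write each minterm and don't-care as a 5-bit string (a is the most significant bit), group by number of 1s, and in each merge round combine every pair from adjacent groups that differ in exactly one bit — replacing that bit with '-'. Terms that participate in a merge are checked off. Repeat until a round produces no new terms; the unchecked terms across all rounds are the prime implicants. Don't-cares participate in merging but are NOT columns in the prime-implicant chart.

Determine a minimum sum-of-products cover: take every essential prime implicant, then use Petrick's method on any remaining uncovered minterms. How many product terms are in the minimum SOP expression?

size-2^0 implicants → 00000(✓)  00001(✓)  00010(✓)  00100(✓)  00101(✓)  00110(✓)  01000(✓)  01001(✓)  01100(✓)  01110(✓)  01111(✓)  10000(✓)  10001(✓)  10100(✓)  10101(✓)  10110(✓)  10111(✓)  11001(✓)  11111(✓)
size-2^1 implicants → -0000(✓)  -0001(✓)  -0100(✓)  -0101(✓)  -0110(✓)  -1001(✓)  -1111  0-000(✓)  0-001(✓)  0-100(✓)  0-110(✓)  00-00(✓)  00-01(✓)  00-10(✓)  000-0(✓)  0000-(✓)  001-0(✓)  0010-(✓)  01-00(✓)  0100-(✓)  011-0(✓)  0111-  1-001(✓)  1-111  10-00(✓)  10-01(✓)  1000-(✓)  101-0(✓)  101-1(✓)  1010-(✓)  1011-(✓)
size-2^2 implicants → --001  -0-00(✓)  -0-01(✓)  -000-(✓)  -01-0  -010-(✓)  0--00  0-00-  0-1-0  00--0  00-0-(✓)  10-0-(✓)  101--
size-2^3 implicants → -0-0-
Unchecked terms (primes): --001, -0-0-, -01-0, -1111, 0--00, 0-00-, 0-1-0, 00--0, 0111-, 1-111, 101--
Minterm coverage:
  m1 ⊆ --001,-0-0-,0-00-
  m2 ⊆ 00--0 [E]
  m5 ⊆ -0-0- [E]
  m6 ⊆ -01-0,0-1-0,00--0
  m9 ⊆ --001,0-00-
  m12 ⊆ 0--00,0-1-0
  m14 ⊆ 0-1-0,0111-
  m16 ⊆ -0-0- [E]
  m17 ⊆ --001,-0-0-
  m20 ⊆ -0-0-,-01-0,101--
  m21 ⊆ -0-0-,101--
  m22 ⊆ -01-0,101--
  m23 ⊆ 1-111,101--
  m25 ⊆ --001 [E]
  m31 ⊆ -1111,1-111
E = {--001, -0-0-, 00--0}
Petrick residual → -01-0, 0-1-0, 1-111
Cover = c'd'e + b'd' + b'ce' + a'ce' + a'b'e' + acde  |cover|=6

6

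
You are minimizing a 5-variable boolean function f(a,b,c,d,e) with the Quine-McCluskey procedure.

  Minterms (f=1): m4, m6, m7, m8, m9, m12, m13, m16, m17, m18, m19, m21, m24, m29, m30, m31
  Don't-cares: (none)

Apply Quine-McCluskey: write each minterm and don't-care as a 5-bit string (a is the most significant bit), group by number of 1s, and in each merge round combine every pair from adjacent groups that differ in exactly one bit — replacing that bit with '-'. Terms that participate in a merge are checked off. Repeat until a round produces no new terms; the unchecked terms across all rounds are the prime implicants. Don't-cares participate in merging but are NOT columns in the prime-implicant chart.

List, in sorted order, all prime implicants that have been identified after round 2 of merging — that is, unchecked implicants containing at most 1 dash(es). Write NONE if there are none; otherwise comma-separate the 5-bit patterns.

-1000, -1101, 0-100, 001-0, 0011-, 1-000, 1-101, 10-01, 111-1, 1111-

size-2^0 implicants → 00100(✓)  00110(✓)  00111(✓)  01000(✓)  01001(✓)  01100(✓)  01101(✓)  10000(✓)  10001(✓)  10010(✓)  10011(✓)  10101(✓)  11000(✓)  11101(✓)  11110(✓)  11111(✓)
size-2^1 implicants → -1000  -1101  0-100  001-0  0011-  01-00(✓)  01-01(✓)  0100-(✓)  0110-(✓)  1-000  1-101  10-01  100-0(✓)  100-1(✓)  1000-(✓)  1001-(✓)  111-1  1111-
size-2^2 implicants → 01-0-  100--
Unchecked terms (primes): -1000, -1101, 0-100, 001-0, 0011-, 01-0-, 1-000, 1-101, 10-01, 100--, 111-1, 1111-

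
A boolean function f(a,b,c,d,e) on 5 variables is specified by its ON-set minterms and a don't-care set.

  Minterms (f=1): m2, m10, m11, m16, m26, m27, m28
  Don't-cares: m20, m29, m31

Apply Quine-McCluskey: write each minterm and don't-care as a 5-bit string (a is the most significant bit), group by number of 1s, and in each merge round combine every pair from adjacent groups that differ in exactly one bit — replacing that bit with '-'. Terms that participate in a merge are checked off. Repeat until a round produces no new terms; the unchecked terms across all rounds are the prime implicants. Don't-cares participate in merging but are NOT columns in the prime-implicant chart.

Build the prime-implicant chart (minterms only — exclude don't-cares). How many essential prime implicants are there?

[col 0] 00010*, 01010*, 01011*, 10000*, 10100*, 11010*, 11011*, 11100*, 11101*, 11111*
[col 1] -1010*, -1011*, 0-010, 0101-*, 1-100, 10-00, 11-11, 1101-*, 111-1, 1110-
[col 2] -101-
Prime implicants: -101-, 0-010, 1-100, 10-00, 11-11, 111-1, 1110-
PI chart (minterm → PIs covering it):
  2 | 0-010  (sole → essential)
  10 | -101-,0-010
  11 | -101-  (sole → essential)
  16 | 10-00  (sole → essential)
  26 | -101-  (sole → essential)
  27 | -101-,11-11
  28 | 1-100,1110-
Essential prime implicants: -101-, 0-010, 10-00

3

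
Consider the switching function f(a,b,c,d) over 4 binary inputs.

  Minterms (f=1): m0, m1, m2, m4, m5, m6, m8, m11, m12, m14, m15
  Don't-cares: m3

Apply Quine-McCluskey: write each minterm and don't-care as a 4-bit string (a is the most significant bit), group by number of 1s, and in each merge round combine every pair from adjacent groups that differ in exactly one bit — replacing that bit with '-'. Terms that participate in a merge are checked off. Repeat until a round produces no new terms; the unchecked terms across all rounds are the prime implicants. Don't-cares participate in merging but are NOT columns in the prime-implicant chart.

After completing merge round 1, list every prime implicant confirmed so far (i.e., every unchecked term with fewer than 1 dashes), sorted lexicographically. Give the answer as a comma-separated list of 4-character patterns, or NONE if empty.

Round 0: 0000✓ 0001✓ 0010✓ 0011✓ 0100✓ 0101✓ 0110✓ 1000✓ 1011✓ 1100✓ 1110✓ 1111✓
Round 1: -000✓ -011 -100✓ -110✓ 0-00✓ 0-01✓ 0-10✓ 00-0✓ 00-1✓ 000-✓ 001-✓ 01-0✓ 010-✓ 1-00✓ 1-11 11-0✓ 111-
Round 2: --00 -1-0 0--0 0-0- 00--
PIs = {--00, -011, -1-0, 0--0, 0-0-, 00--, 1-11, 111-}

NONE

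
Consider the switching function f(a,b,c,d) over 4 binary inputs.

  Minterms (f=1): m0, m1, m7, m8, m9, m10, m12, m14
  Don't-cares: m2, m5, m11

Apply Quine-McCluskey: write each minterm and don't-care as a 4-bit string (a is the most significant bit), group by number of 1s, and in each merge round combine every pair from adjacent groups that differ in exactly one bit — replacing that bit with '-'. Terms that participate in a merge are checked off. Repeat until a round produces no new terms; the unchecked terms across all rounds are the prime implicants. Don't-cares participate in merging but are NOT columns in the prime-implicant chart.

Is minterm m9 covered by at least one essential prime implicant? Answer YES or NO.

[col 0] 0000*, 0001*, 0010*, 0101*, 0111*, 1000*, 1001*, 1010*, 1011*, 1100*, 1110*
[col 1] -000*, -001*, -010*, 0-01, 00-0*, 000-*, 01-1, 1-00*, 1-10*, 10-0*, 10-1*, 100-*, 101-*, 11-0*
[col 2] -0-0, -00-, 1--0, 10--
Prime implicants: -0-0, -00-, 0-01, 01-1, 1--0, 10--
PI chart (minterm → PIs covering it):
  0 | -0-0,-00-
  1 | -00-,0-01
  7 | 01-1  (sole → essential)
  8 | -0-0,-00-,1--0,10--
  9 | -00-,10--
  10 | -0-0,1--0,10--
  12 | 1--0  (sole → essential)
  14 | 1--0  (sole → essential)
Essential prime implicants: 01-1, 1--0

NO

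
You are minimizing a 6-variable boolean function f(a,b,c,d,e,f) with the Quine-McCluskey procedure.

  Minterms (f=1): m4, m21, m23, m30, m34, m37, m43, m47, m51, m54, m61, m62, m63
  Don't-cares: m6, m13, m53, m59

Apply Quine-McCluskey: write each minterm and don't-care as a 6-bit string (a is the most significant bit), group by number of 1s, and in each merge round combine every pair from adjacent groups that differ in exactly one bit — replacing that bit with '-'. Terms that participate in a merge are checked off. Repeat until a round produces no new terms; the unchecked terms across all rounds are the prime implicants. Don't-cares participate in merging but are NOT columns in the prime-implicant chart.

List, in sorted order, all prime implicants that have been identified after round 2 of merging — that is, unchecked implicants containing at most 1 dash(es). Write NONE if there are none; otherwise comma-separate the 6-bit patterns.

-10101, -11110, 0001-0, 001101, 0101-1, 1-0101, 100010, 11-011, 11-101, 11-110, 1111-1, 11111-

size-2^0 implicants → 000100(✓)  000110(✓)  001101  010101(✓)  010111(✓)  011110(✓)  100010  100101(✓)  101011(✓)  101111(✓)  110011(✓)  110101(✓)  110110(✓)  111011(✓)  111101(✓)  111110(✓)  111111(✓)
size-2^1 implicants → -10101  -11110  0001-0  0101-1  1-0101  1-1011(✓)  1-1111(✓)  101-11(✓)  11-011  11-101  11-110  111-11(✓)  1111-1  11111-
size-2^2 implicants → 1-1-11
Unchecked terms (primes): -10101, -11110, 0001-0, 001101, 0101-1, 1-0101, 1-1-11, 100010, 11-011, 11-101, 11-110, 1111-1, 11111-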